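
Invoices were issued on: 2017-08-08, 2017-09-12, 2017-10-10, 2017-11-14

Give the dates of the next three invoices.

These are Tuesdays at 28- or 35-day spacing (35, 28, 35).
The pattern: 2nd Tuesday of the month.
2nd Tuesday of December 2017: 2017-12-12.
January 2018 — 2nd Tuesday is 2018-01-09.
February 2018 — 2nd Tuesday is 2018-02-13.

2017-12-12, 2018-01-09, 2018-02-13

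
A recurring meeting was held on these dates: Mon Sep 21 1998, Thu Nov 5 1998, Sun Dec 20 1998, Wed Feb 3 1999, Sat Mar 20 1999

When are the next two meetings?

Gaps between consecutive events: 45, 45, 45, 45 days — a constant 45-day interval.
Sat Mar 20 1999 + 45 days = Tue May 4 1999.
Tue May 4 1999 + 45 days = Fri Jun 18 1999.

Tue May 4 1999, Fri Jun 18 1999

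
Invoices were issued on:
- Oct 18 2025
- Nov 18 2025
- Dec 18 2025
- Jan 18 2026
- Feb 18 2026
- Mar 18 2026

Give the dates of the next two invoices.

Apr 18 2026, May 18 2026

Gaps: 31, 30, 31, 31, 28 days — not constant. Every event is on the 18th of the month.
Pattern: the 18th of each month.
April 2026: Apr 18 2026.
May 2026: May 18 2026.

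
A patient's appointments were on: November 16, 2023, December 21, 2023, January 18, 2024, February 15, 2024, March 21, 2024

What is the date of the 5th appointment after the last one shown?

These are Thursdays at 28- or 35-day spacing (35, 28, 28, 35).
The pattern: 3rd Thursday of the month.
3rd Thursday of April 2024: April 18, 2024.
May 2024 — 3rd Thursday is May 16, 2024.
3rd Thursday of June 2024: June 20, 2024.
July 2024 — 3rd Thursday is July 18, 2024.
3rd Thursday of August 2024: August 15, 2024.

August 15, 2024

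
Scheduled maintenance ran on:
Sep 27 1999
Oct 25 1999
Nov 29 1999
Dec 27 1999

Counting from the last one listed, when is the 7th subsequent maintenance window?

These are Mondays with 28, 35, 28-day gaps.
Each is the final Monday of its month — Nov 29 1999 is past the 28th, so '4th Monday' doesn't fit.
Last Monday of January 2000: Jan 31 2000.
Last Monday of February 2000: Feb 28 2000.
Last Monday of March 2000: Mar 27 2000.
Last Monday of April 2000: Apr 24 2000.
May 2000 ends with Monday May 29 2000.
Last Monday of June 2000: Jun 26 2000.
Last Monday of July 2000: Jul 31 2000.

Jul 31 2000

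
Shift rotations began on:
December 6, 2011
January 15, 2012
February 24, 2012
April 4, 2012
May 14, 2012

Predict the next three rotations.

June 23, 2012; August 2, 2012; September 11, 2012

The spacing is 40, 40, 40, 40 days — always 40 days.
May 14, 2012 + 40 days = June 23, 2012.
June 23, 2012 + 40 days = August 2, 2012.
August 2, 2012 + 40 days = September 11, 2012.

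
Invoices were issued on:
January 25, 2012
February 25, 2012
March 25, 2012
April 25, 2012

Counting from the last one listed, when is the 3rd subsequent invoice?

Each date is the 25th; the gaps (31, 29, 31) track the month lengths.
The rule is the 25th of each month.
May 2012: May 25, 2012.
June 2012: June 25, 2012.
Next: July 2012 → July 25, 2012.

July 25, 2012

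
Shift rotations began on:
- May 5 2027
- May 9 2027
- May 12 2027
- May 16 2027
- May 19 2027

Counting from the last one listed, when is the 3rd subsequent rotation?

May 30 2027

The gap pattern 4, 3, 4, 3 repeats every 2 events.
These are the Wednesdays and Sundays of each week.
Next Sunday: May 23 2027.
Next Wednesday: May 26 2027.
The following Sunday is May 30 2027.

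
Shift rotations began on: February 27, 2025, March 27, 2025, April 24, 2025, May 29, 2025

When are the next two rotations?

These are Thursdays with 28, 28, 35-day gaps.
Each is the final Thursday of its month — May 29, 2025 is past the 28th, so '4th Thursday' doesn't fit.
June 2025 ends with Thursday June 26, 2025.
Last Thursday of July 2025: July 31, 2025.

June 26, 2025; July 31, 2025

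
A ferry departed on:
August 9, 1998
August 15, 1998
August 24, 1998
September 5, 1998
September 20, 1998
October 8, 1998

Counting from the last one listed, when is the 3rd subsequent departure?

December 19, 1998

The spacing grows by 3 each time: 6, 9, 12, 15, 18 days.
Next gap: 21 days. October 8, 1998 + 21 days = October 29, 1998.
Next gap: 24 days. October 29, 1998 + 24 days = November 22, 1998.
Next gap: 27 days. November 22, 1998 + 27 days = December 19, 1998.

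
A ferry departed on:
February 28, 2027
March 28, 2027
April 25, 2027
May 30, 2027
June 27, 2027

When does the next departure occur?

These are Sundays with 28, 28, 35, 28-day gaps.
Each is the final Sunday of its month — May 30, 2027 is past the 28th, so '4th Sunday' doesn't fit.
July 2027 ends with Sunday July 25, 2027.

July 25, 2027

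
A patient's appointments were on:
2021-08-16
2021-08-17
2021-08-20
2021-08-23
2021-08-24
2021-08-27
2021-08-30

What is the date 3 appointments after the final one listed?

2021-09-06

Every event lands on a Monday or Tuesday or Friday (gaps cycle 1, 3, 3, 1, 3, 3).
So the schedule is: every Monday, Tuesday and Friday.
The following Tuesday is 2021-08-31.
The following Friday is 2021-09-03.
The following Monday is 2021-09-06.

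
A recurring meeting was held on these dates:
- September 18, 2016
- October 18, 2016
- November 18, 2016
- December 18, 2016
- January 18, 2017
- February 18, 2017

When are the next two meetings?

Gaps: 30, 31, 30, 31, 31 days — not constant. Every event is on the 18th of the month.
Pattern: the 18th of each month.
March 2017: March 18, 2017.
Next: April 2017 → April 18, 2017.

March 18, 2017; April 18, 2017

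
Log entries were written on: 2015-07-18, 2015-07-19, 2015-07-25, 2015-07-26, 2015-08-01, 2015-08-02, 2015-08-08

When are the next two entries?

2015-08-09, 2015-08-15

The gap pattern 1, 6, 1, 6, 1, 6 repeats every 2 events.
These are the Saturdays and Sundays of each week.
Next Sunday: 2015-08-09.
Next Saturday: 2015-08-15.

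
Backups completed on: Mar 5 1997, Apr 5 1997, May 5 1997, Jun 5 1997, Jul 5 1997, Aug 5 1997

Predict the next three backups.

Gaps: 31, 30, 31, 30, 31 days — not constant. Every event is on the 5th of the month.
Pattern: the 5th of each month.
Next: September 1997 → Sep 5 1997.
October 1997: Oct 5 1997.
November 1997: Nov 5 1997.

Sep 5 1997, Oct 5 1997, Nov 5 1997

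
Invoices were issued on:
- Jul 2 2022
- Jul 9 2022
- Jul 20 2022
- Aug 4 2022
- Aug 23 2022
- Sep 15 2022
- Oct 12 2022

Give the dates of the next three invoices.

The spacing grows by 4 each time: 7, 11, 15, 19, 23, 27 days.
Next gap: 31 days. Oct 12 2022 + 31 days = Nov 12 2022.
Next gap: 35 days. Nov 12 2022 + 35 days = Dec 17 2022.
Next gap: 39 days. Dec 17 2022 + 39 days = Jan 25 2023.

Nov 12 2022, Dec 17 2022, Jan 25 2023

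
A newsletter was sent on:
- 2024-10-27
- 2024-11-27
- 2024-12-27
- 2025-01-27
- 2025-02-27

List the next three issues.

2025-03-27, 2025-04-27, 2025-05-27

Each date is the 27th; the gaps (31, 30, 31, 31) track the month lengths.
The rule is the 27th of each month.
March 2025: 2025-03-27.
April 2025: 2025-04-27.
Next: May 2025 → 2025-05-27.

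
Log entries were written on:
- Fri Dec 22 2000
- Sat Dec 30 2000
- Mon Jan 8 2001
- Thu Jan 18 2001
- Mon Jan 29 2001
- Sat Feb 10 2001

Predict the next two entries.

Intervals are 8, 9, 10, 11, 12 days — an arithmetic progression with common difference 1.
Next gap: 13 days. Sat Feb 10 2001 + 13 days = Fri Feb 23 2001.
Next gap: 14 days. Fri Feb 23 2001 + 14 days = Fri Mar 9 2001.

Fri Feb 23 2001, Fri Mar 9 2001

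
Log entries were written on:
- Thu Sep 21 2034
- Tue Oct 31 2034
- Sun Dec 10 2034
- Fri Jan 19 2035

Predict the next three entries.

Wed Feb 28 2035, Mon Apr 9 2035, Sat May 19 2035

Gaps between consecutive events: 40, 40, 40 days — a constant 40-day interval.
Fri Jan 19 2035 + 40 days = Wed Feb 28 2035.
Wed Feb 28 2035 + 40 days = Mon Apr 9 2035.
Mon Apr 9 2035 + 40 days = Sat May 19 2035.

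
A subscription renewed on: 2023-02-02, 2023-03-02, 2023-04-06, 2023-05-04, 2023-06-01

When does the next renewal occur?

These are Thursdays at 28- or 35-day spacing (28, 35, 28, 28).
The pattern: 1st Thursday of the month.
1st Thursday of July 2023: 2023-07-06.

2023-07-06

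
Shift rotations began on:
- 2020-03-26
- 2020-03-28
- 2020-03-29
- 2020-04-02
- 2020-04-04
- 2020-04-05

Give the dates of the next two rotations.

2020-04-09, 2020-04-11

Gaps: 2, 1, 4, 2, 1 days — not constant, but cyclic with period 3.
The events fall on every Thursday, Saturday and Sunday.
The following Thursday is 2020-04-09.
Next Saturday: 2020-04-11.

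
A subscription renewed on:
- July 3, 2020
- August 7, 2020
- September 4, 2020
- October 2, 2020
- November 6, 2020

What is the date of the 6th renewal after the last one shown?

May 7, 2021

Gaps: 35, 28, 28, 35 days — a mix of 28 and 35. Every date is a Friday.
Each is the 1st Friday of its month.
1st Friday of December 2020: December 4, 2020.
January 2021 — 1st Friday is January 1, 2021.
1st Friday of February 2021: February 5, 2021.
March 2021 — 1st Friday is March 5, 2021.
April 2021 — 1st Friday is April 2, 2021.
1st Friday of May 2021: May 7, 2021.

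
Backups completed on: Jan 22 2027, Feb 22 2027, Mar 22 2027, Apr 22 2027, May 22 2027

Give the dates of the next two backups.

The day-of-month is always 22 (31, 28, 31, 30 days between events).
So this recurs on the 22nd of each month.
June 2027: Jun 22 2027.
July 2027: Jul 22 2027.

Jun 22 2027, Jul 22 2027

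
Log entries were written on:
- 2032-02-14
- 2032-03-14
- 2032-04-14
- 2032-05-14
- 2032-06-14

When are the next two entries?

Gaps: 29, 31, 30, 31 days — not constant. Every event is on the 14th of the month.
Pattern: the 14th of each month.
Next: July 2032 → 2032-07-14.
Next: August 2032 → 2032-08-14.

2032-07-14, 2032-08-14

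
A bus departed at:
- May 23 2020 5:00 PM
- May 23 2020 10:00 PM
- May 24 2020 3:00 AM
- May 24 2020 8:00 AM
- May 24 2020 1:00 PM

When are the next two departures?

May 24 2020 6:00 PM, May 24 2020 11:00 PM

Spacing: 5, 5, 5, 5 h — constant 5 h.
May 24 2020 1:00 PM + 5 h = May 24 2020 6:00 PM.
May 24 2020 6:00 PM + 5 h = May 24 2020 11:00 PM.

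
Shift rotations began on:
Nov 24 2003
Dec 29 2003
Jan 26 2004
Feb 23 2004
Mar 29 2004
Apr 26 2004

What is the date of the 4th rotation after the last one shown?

These are Mondays with 35, 28, 28, 35, 28-day gaps.
Each is the final Monday of its month — Dec 29 2003 is past the 28th, so '4th Monday' doesn't fit.
Last Monday of May 2004: May 31 2004.
June 2004 ends with Monday Jun 28 2004.
July 2004 ends with Monday Jul 26 2004.
Last Monday of August 2004: Aug 30 2004.

Aug 30 2004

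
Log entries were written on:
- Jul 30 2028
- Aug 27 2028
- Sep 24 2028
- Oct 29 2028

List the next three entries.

These are Sundays with 28, 28, 35-day gaps.
Each is the final Sunday of its month — Jul 30 2028 is past the 28th, so '4th Sunday' doesn't fit.
November 2028 ends with Sunday Nov 26 2028.
Last Sunday of December 2028: Dec 31 2028.
Last Sunday of January 2029: Jan 28 2029.

Nov 26 2028, Dec 31 2028, Jan 28 2029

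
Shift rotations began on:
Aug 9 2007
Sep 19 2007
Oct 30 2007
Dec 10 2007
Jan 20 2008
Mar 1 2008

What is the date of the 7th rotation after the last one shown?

The spacing is 41, 41, 41, 41, 41 days — always 41 days.
Mar 1 2008 + 41 days = Apr 11 2008.
Apr 11 2008 + 41 days = May 22 2008.
May 22 2008 + 41 days = Jul 2 2008.
Jul 2 2008 + 41 days = Aug 12 2008.
Aug 12 2008 + 41 days = Sep 22 2008.
Sep 22 2008 + 41 days = Nov 2 2008.
Nov 2 2008 + 41 days = Dec 13 2008.

Dec 13 2008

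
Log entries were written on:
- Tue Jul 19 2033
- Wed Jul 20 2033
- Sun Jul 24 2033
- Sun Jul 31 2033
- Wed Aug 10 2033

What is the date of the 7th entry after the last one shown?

Wed Jan 11 2034

Gaps: 1, 4, 7, 10 days — each gap is 3 larger than the previous one.
Next gap: 13 days. Wed Aug 10 2033 + 13 days = Tue Aug 23 2033.
Next gap: 16 days. Tue Aug 23 2033 + 16 days = Thu Sep 8 2033.
Next gap: 19 days. Thu Sep 8 2033 + 19 days = Tue Sep 27 2033.
Next gap: 22 days. Tue Sep 27 2033 + 22 days = Wed Oct 19 2033.
Next gap: 25 days. Wed Oct 19 2033 + 25 days = Sun Nov 13 2033.
Next gap: 28 days. Sun Nov 13 2033 + 28 days = Sun Dec 11 2033.
Next gap: 31 days. Sun Dec 11 2033 + 31 days = Wed Jan 11 2034.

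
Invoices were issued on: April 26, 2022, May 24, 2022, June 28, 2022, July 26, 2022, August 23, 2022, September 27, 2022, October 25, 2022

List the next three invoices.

November 22, 2022; December 27, 2022; January 24, 2023

All dates are Tuesdays, 28, 35, 28, 28, 35, 28 days apart.
Specifically, the 4th Tuesday of each month.
4th Tuesday of November 2022: November 22, 2022.
4th Tuesday of December 2022: December 27, 2022.
4th Tuesday of January 2023: January 24, 2023.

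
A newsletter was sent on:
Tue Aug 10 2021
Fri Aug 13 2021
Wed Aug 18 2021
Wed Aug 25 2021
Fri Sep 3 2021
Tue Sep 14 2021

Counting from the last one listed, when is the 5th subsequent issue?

Gaps: 3, 5, 7, 9, 11 days — each gap is 2 larger than the previous one.
Next gap: 13 days. Tue Sep 14 2021 + 13 days = Mon Sep 27 2021.
Next gap: 15 days. Mon Sep 27 2021 + 15 days = Tue Oct 12 2021.
Next gap: 17 days. Tue Oct 12 2021 + 17 days = Fri Oct 29 2021.
Next gap: 19 days. Fri Oct 29 2021 + 19 days = Wed Nov 17 2021.
Next gap: 21 days. Wed Nov 17 2021 + 21 days = Wed Dec 8 2021.

Wed Dec 8 2021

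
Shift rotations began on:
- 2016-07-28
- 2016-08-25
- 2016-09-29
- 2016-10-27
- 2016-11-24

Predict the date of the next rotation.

2016-12-29

These are Thursdays with 28, 35, 28, 28-day gaps.
Each is the final Thursday of its month — 2016-09-29 is past the 28th, so '4th Thursday' doesn't fit.
December 2016 ends with Thursday 2016-12-29.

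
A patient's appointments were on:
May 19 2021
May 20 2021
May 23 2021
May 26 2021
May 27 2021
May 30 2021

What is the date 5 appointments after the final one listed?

Jun 10 2021

Every event lands on a Wednesday or Thursday or Sunday (gaps cycle 1, 3, 3, 1, 3).
So the schedule is: every Wednesday, Thursday and Sunday.
Next Wednesday: Jun 2 2021.
The following Thursday is Jun 3 2021.
The following Sunday is Jun 6 2021.
The following Wednesday is Jun 9 2021.
Next Thursday: Jun 10 2021.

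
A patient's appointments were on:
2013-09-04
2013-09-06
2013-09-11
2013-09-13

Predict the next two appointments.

2013-09-18, 2013-09-20

The gap pattern 2, 5, 2 repeats every 2 events.
These are the Wednesdays and Fridays of each week.
Next Wednesday: 2013-09-18.
Next Friday: 2013-09-20.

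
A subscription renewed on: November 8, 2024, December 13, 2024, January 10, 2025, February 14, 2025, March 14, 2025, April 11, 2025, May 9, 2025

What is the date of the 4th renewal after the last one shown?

Gaps: 35, 28, 35, 28, 28, 28 days — a mix of 28 and 35. Every date is a Friday.
Each is the 2nd Friday of its month.
2nd Friday of June 2025: June 13, 2025.
July 2025 — 2nd Friday is July 11, 2025.
August 2025 — 2nd Friday is August 8, 2025.
2nd Friday of September 2025: September 12, 2025.

September 12, 2025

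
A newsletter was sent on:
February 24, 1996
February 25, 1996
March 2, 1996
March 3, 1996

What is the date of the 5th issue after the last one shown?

March 23, 1996

Gaps: 1, 6, 1 days — not constant, but cyclic with period 2.
The events fall on every Saturday and Sunday.
Next Saturday: March 9, 1996.
Next Sunday: March 10, 1996.
Next Saturday: March 16, 1996.
Next Sunday: March 17, 1996.
The following Saturday is March 23, 1996.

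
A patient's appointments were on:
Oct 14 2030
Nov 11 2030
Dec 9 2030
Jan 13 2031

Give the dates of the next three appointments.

Feb 10 2031, Mar 10 2031, Apr 14 2031

These are Mondays at 28- or 35-day spacing (28, 28, 35).
The pattern: 2nd Monday of the month.
2nd Monday of February 2031: Feb 10 2031.
2nd Monday of March 2031: Mar 10 2031.
April 2031 — 2nd Monday is Apr 14 2031.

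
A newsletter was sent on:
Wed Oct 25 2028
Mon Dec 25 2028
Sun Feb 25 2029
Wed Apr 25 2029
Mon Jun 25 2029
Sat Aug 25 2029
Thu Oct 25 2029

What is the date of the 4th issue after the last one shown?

Each date is the 25th; the gaps (61, 62, 59, 61, 61, 61) track the month lengths.
The rule is the 25th of every 2 months.
Next: December 2029 → Tue Dec 25 2029.
Next: February 2030 → Mon Feb 25 2030.
April 2030: Thu Apr 25 2030.
June 2030: Tue Jun 25 2030.

Tue Jun 25 2030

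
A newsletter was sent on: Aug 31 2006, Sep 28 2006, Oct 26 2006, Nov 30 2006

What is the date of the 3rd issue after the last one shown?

Feb 22 2007

These are Thursdays with 28, 28, 35-day gaps.
Each is the final Thursday of its month — Aug 31 2006 is past the 28th, so '4th Thursday' doesn't fit.
December 2006 ends with Thursday Dec 28 2006.
January 2007 ends with Thursday Jan 25 2007.
February 2007 ends with Thursday Feb 22 2007.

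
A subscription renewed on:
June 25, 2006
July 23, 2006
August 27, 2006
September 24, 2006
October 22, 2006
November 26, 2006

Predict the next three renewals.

December 24, 2006; January 28, 2007; February 25, 2007

All dates are Sundays, 28, 35, 28, 28, 35 days apart.
Specifically, the 4th Sunday of each month.
December 2006 — 4th Sunday is December 24, 2006.
4th Sunday of January 2007: January 28, 2007.
February 2007 — 4th Sunday is February 25, 2007.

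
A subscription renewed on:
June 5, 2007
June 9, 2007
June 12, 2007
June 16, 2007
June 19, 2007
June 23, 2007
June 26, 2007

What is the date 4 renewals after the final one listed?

July 10, 2007

Gaps: 4, 3, 4, 3, 4, 3 days — not constant, but cyclic with period 2.
The events fall on every Tuesday and Saturday.
The following Saturday is June 30, 2007.
Next Tuesday: July 3, 2007.
Next Saturday: July 7, 2007.
The following Tuesday is July 10, 2007.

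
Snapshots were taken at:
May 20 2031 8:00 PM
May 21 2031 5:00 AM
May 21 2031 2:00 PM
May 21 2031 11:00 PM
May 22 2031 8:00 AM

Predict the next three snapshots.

The interval is a steady 9 hours (9, 9, 9, 9).
May 22 2031 8:00 AM + 9 h = May 22 2031 5:00 PM.
May 22 2031 5:00 PM + 9 h = May 23 2031 2:00 AM.
May 23 2031 2:00 AM + 9 h = May 23 2031 11:00 AM.

May 22 2031 5:00 PM, May 23 2031 2:00 AM, May 23 2031 11:00 AM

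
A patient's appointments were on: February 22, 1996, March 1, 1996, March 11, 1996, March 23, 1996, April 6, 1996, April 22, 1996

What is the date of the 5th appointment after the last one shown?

August 10, 1996

Intervals are 8, 10, 12, 14, 16 days — an arithmetic progression with common difference 2.
Next gap: 18 days. April 22, 1996 + 18 days = May 10, 1996.
Next gap: 20 days. May 10, 1996 + 20 days = May 30, 1996.
Next gap: 22 days. May 30, 1996 + 22 days = June 21, 1996.
Next gap: 24 days. June 21, 1996 + 24 days = July 15, 1996.
Next gap: 26 days. July 15, 1996 + 26 days = August 10, 1996.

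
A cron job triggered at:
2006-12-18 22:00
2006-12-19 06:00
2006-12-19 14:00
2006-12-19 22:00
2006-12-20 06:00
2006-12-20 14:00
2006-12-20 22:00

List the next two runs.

2006-12-21 06:00, 2006-12-21 14:00

Gaps: 8, 8, 8, 8, 8, 8 hours — each event is 8 hours after the previous one.
2006-12-20 22:00 + 8 h = 2006-12-21 06:00.
2006-12-21 06:00 + 8 h = 2006-12-21 14:00.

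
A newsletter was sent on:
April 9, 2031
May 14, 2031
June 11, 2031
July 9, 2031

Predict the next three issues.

Gaps: 35, 28, 28 days — a mix of 28 and 35. Every date is a Wednesday.
Each is the 2nd Wednesday of its month.
August 2031 — 2nd Wednesday is August 13, 2031.
September 2031 — 2nd Wednesday is September 10, 2031.
October 2031 — 2nd Wednesday is October 8, 2031.

August 13, 2031; September 10, 2031; October 8, 2031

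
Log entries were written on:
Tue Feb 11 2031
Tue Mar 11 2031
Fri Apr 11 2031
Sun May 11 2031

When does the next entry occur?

Wed Jun 11 2031

The day-of-month is always 11 (28, 31, 30 days between events).
So this recurs on the 11th of each month.
June 2031: Wed Jun 11 2031.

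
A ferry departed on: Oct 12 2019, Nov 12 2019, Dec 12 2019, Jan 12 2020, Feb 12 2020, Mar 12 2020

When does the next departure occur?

The day-of-month is always 12 (31, 30, 31, 31, 29 days between events).
So this recurs on the 12th of each month.
Next: April 2020 → Apr 12 2020.

Apr 12 2020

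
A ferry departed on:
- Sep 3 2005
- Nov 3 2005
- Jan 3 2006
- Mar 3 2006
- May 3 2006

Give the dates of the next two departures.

Jul 3 2006, Sep 3 2006

The day-of-month is always 3 (61, 61, 59, 61 days between events).
So this recurs on the 3rd of every 2 months.
Next: July 2006 → Jul 3 2006.
September 2006: Sep 3 2006.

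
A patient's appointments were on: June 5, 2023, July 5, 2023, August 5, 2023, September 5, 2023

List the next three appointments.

October 5, 2023; November 5, 2023; December 5, 2023

Gaps: 30, 31, 31 days — not constant. Every event is on the 5th of the month.
Pattern: the 5th of each month.
October 2023: October 5, 2023.
Next: November 2023 → November 5, 2023.
December 2023: December 5, 2023.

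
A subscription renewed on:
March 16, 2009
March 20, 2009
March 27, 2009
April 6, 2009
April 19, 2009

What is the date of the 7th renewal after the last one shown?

October 11, 2009

Gaps: 4, 7, 10, 13 days — each gap is 3 larger than the previous one.
Next gap: 16 days. April 19, 2009 + 16 days = May 5, 2009.
Next gap: 19 days. May 5, 2009 + 19 days = May 24, 2009.
Next gap: 22 days. May 24, 2009 + 22 days = June 15, 2009.
Next gap: 25 days. June 15, 2009 + 25 days = July 10, 2009.
Next gap: 28 days. July 10, 2009 + 28 days = August 7, 2009.
Next gap: 31 days. August 7, 2009 + 31 days = September 7, 2009.
Next gap: 34 days. September 7, 2009 + 34 days = October 11, 2009.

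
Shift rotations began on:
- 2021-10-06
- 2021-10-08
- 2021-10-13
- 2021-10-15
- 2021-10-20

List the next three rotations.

2021-10-22, 2021-10-27, 2021-10-29

Gaps: 2, 5, 2, 5 days — not constant, but cyclic with period 2.
The events fall on every Wednesday and Friday.
Next Friday: 2021-10-22.
The following Wednesday is 2021-10-27.
The following Friday is 2021-10-29.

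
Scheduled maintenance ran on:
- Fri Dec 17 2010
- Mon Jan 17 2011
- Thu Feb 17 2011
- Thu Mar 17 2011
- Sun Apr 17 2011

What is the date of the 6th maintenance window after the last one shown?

The day-of-month is always 17 (31, 31, 28, 31 days between events).
So this recurs on the 17th of each month.
May 2011: Tue May 17 2011.
Next: June 2011 → Fri Jun 17 2011.
Next: July 2011 → Sun Jul 17 2011.
Next: August 2011 → Wed Aug 17 2011.
September 2011: Sat Sep 17 2011.
Next: October 2011 → Mon Oct 17 2011.

Mon Oct 17 2011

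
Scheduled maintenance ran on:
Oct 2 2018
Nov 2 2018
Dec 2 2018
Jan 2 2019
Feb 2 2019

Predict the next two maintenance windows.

Gaps: 31, 30, 31, 31 days — not constant. Every event is on the 2nd of the month.
Pattern: the 2nd of each month.
Next: March 2019 → Mar 2 2019.
April 2019: Apr 2 2019.

Mar 2 2019, Apr 2 2019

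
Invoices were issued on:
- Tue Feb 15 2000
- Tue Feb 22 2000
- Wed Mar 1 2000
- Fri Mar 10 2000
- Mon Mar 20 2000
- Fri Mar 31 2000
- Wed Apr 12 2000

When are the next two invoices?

Tue Apr 25 2000, Tue May 9 2000

Gaps: 7, 8, 9, 10, 11, 12 days — each gap is 1 larger than the previous one.
Next gap: 13 days. Wed Apr 12 2000 + 13 days = Tue Apr 25 2000.
Next gap: 14 days. Tue Apr 25 2000 + 14 days = Tue May 9 2000.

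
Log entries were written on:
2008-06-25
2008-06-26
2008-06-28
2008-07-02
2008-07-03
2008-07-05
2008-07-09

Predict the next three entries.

Gaps: 1, 2, 4, 1, 2, 4 days — not constant, but cyclic with period 3.
The events fall on every Wednesday, Thursday and Saturday.
The following Thursday is 2008-07-10.
The following Saturday is 2008-07-12.
The following Wednesday is 2008-07-16.

2008-07-10, 2008-07-12, 2008-07-16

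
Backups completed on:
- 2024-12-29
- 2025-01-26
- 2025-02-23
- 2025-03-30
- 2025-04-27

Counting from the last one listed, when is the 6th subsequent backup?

Every date is a Sunday; gaps 28, 28, 35, 28 days.
Each is the last Sunday of its month (at least one falls on the 29th or later, ruling out '4th Sunday').
May 2025 ends with Sunday 2025-05-25.
June 2025 ends with Sunday 2025-06-29.
Last Sunday of July 2025: 2025-07-27.
August 2025 ends with Sunday 2025-08-31.
September 2025 ends with Sunday 2025-09-28.
Last Sunday of October 2025: 2025-10-26.

2025-10-26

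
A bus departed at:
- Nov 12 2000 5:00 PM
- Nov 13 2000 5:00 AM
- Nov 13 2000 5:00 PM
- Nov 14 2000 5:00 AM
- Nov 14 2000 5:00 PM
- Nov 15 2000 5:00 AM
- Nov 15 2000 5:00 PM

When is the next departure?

Nov 16 2000 5:00 AM

Spacing: 12, 12, 12, 12, 12, 12 h — constant 12 h.
Nov 15 2000 5:00 PM + 12 h = Nov 16 2000 5:00 AM.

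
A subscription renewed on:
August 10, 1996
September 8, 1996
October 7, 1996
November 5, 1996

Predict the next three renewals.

December 4, 1996; January 2, 1997; January 31, 1997

Every event comes 29 days after the last (29, 29, 29).
November 5, 1996 + 29 days = December 4, 1996.
December 4, 1996 + 29 days = January 2, 1997.
January 2, 1997 + 29 days = January 31, 1997.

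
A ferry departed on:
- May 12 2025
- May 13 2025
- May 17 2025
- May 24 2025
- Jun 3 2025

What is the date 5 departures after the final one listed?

Sep 6 2025

Intervals are 1, 4, 7, 10 days — an arithmetic progression with common difference 3.
Next gap: 13 days. Jun 3 2025 + 13 days = Jun 16 2025.
Next gap: 16 days. Jun 16 2025 + 16 days = Jul 2 2025.
Next gap: 19 days. Jul 2 2025 + 19 days = Jul 21 2025.
Next gap: 22 days. Jul 21 2025 + 22 days = Aug 12 2025.
Next gap: 25 days. Aug 12 2025 + 25 days = Sep 6 2025.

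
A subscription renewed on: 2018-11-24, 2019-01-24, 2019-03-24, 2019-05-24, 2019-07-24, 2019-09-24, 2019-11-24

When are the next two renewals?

Gaps: 61, 59, 61, 61, 62, 61 days — not constant. Every event is on the 24th of the month.
Pattern: the 24th of every 2 months.
Next: January 2020 → 2020-01-24.
March 2020: 2020-03-24.

2020-01-24, 2020-03-24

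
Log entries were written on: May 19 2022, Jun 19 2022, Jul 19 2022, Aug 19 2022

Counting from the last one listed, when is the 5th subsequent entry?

The day-of-month is always 19 (31, 30, 31 days between events).
So this recurs on the 19th of each month.
September 2022: Sep 19 2022.
Next: October 2022 → Oct 19 2022.
Next: November 2022 → Nov 19 2022.
Next: December 2022 → Dec 19 2022.
January 2023: Jan 19 2023.

Jan 19 2023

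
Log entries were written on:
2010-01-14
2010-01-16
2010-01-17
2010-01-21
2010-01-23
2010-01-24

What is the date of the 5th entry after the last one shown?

2010-02-06

The gap pattern 2, 1, 4, 2, 1 repeats every 3 events.
These are the Thursdays, Saturdays and Sundays of each week.
Next Thursday: 2010-01-28.
The following Saturday is 2010-01-30.
The following Sunday is 2010-01-31.
Next Thursday: 2010-02-04.
Next Saturday: 2010-02-06.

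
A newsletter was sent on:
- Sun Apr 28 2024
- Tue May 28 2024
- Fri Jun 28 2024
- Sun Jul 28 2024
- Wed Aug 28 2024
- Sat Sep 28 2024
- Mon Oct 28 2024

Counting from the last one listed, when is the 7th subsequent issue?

Each date is the 28th; the gaps (30, 31, 30, 31, 31, 30) track the month lengths.
The rule is the 28th of each month.
November 2024: Thu Nov 28 2024.
December 2024: Sat Dec 28 2024.
Next: January 2025 → Tue Jan 28 2025.
Next: February 2025 → Fri Feb 28 2025.
Next: March 2025 → Fri Mar 28 2025.
Next: April 2025 → Mon Apr 28 2025.
May 2025: Wed May 28 2025.

Wed May 28 2025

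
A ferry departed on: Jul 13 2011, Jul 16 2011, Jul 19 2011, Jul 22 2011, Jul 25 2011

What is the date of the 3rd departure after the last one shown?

Aug 3 2011

Gaps between consecutive events: 3, 3, 3, 3 days — a constant 3-day interval.
Jul 25 2011 + 3 days = Jul 28 2011.
Jul 28 2011 + 3 days = Jul 31 2011.
Jul 31 2011 + 3 days = Aug 3 2011.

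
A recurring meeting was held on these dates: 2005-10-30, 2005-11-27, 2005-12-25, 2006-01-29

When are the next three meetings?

2006-02-26, 2006-03-26, 2006-04-30

All Sundays; the gaps (28, 28, 35) vary with month length.
This is the last Sunday of each month.
February 2006 ends with Sunday 2006-02-26.
March 2006 ends with Sunday 2006-03-26.
Last Sunday of April 2006: 2006-04-30.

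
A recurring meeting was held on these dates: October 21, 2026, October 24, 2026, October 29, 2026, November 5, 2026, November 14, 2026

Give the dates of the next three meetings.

November 25, 2026; December 8, 2026; December 23, 2026

Intervals are 3, 5, 7, 9 days — an arithmetic progression with common difference 2.
Next gap: 11 days. November 14, 2026 + 11 days = November 25, 2026.
Next gap: 13 days. November 25, 2026 + 13 days = December 8, 2026.
Next gap: 15 days. December 8, 2026 + 15 days = December 23, 2026.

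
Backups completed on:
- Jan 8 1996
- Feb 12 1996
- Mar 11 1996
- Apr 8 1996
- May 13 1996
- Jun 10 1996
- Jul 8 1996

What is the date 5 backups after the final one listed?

Dec 9 1996

All dates are Mondays, 35, 28, 28, 35, 28, 28 days apart.
Specifically, the 2nd Monday of each month.
August 1996 — 2nd Monday is Aug 12 1996.
2nd Monday of September 1996: Sep 9 1996.
October 1996 — 2nd Monday is Oct 14 1996.
2nd Monday of November 1996: Nov 11 1996.
December 1996 — 2nd Monday is Dec 9 1996.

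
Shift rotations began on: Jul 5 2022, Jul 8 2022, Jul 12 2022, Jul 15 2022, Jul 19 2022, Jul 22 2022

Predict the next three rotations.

Jul 26 2022, Jul 29 2022, Aug 2 2022

The gap pattern 3, 4, 3, 4, 3 repeats every 2 events.
These are the Tuesdays and Fridays of each week.
Next Tuesday: Jul 26 2022.
Next Friday: Jul 29 2022.
The following Tuesday is Aug 2 2022.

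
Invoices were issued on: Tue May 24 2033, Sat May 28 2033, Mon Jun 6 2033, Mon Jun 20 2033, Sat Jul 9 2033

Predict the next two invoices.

Gaps: 4, 9, 14, 19 days — each gap is 5 larger than the previous one.
Next gap: 24 days. Sat Jul 9 2033 + 24 days = Tue Aug 2 2033.
Next gap: 29 days. Tue Aug 2 2033 + 29 days = Wed Aug 31 2033.

Tue Aug 2 2033, Wed Aug 31 2033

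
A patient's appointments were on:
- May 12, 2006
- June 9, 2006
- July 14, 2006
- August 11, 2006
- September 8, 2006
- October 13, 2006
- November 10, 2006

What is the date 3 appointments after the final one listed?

All dates are Fridays, 28, 35, 28, 28, 35, 28 days apart.
Specifically, the 2nd Friday of each month.
2nd Friday of December 2006: December 8, 2006.
January 2007 — 2nd Friday is January 12, 2007.
February 2007 — 2nd Friday is February 9, 2007.

February 9, 2007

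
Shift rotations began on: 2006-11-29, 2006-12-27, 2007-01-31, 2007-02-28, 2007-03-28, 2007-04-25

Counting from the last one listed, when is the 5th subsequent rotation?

All Wednesdays; the gaps (28, 35, 28, 28, 28) vary with month length.
This is the last Wednesday of each month.
May 2007 ends with Wednesday 2007-05-30.
Last Wednesday of June 2007: 2007-06-27.
Last Wednesday of July 2007: 2007-07-25.
Last Wednesday of August 2007: 2007-08-29.
Last Wednesday of September 2007: 2007-09-26.

2007-09-26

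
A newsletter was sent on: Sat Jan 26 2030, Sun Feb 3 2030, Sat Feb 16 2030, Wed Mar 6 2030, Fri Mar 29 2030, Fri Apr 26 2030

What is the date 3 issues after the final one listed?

Gaps: 8, 13, 18, 23, 28 days — each gap is 5 larger than the previous one.
Next gap: 33 days. Fri Apr 26 2030 + 33 days = Wed May 29 2030.
Next gap: 38 days. Wed May 29 2030 + 38 days = Sat Jul 6 2030.
Next gap: 43 days. Sat Jul 6 2030 + 43 days = Sun Aug 18 2030.

Sun Aug 18 2030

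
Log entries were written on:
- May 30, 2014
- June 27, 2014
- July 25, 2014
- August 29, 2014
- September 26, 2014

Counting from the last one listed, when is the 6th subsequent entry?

These are Fridays with 28, 28, 35, 28-day gaps.
Each is the final Friday of its month — May 30, 2014 is past the 28th, so '4th Friday' doesn't fit.
October 2014 ends with Friday October 31, 2014.
November 2014 ends with Friday November 28, 2014.
Last Friday of December 2014: December 26, 2014.
Last Friday of January 2015: January 30, 2015.
Last Friday of February 2015: February 27, 2015.
March 2015 ends with Friday March 27, 2015.

March 27, 2015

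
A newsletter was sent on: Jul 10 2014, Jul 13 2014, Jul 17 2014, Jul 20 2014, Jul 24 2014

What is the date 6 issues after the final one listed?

The gap pattern 3, 4, 3, 4 repeats every 2 events.
These are the Thursdays and Sundays of each week.
Next Sunday: Jul 27 2014.
Next Thursday: Jul 31 2014.
The following Sunday is Aug 3 2014.
The following Thursday is Aug 7 2014.
The following Sunday is Aug 10 2014.
The following Thursday is Aug 14 2014.

Aug 14 2014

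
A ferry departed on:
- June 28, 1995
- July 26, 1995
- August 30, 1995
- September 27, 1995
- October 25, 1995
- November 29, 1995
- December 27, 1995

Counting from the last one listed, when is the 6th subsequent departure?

Every date is a Wednesday; gaps 28, 35, 28, 28, 35, 28 days.
Each is the last Wednesday of its month (at least one falls on the 29th or later, ruling out '4th Wednesday').
Last Wednesday of January 1996: January 31, 1996.
February 1996 ends with Wednesday February 28, 1996.
Last Wednesday of March 1996: March 27, 1996.
April 1996 ends with Wednesday April 24, 1996.
May 1996 ends with Wednesday May 29, 1996.
Last Wednesday of June 1996: June 26, 1996.

June 26, 1996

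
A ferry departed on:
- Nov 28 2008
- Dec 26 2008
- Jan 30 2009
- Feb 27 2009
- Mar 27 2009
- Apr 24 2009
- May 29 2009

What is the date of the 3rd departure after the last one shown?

Aug 28 2009

These are Fridays with 28, 35, 28, 28, 28, 35-day gaps.
Each is the final Friday of its month — Jan 30 2009 is past the 28th, so '4th Friday' doesn't fit.
Last Friday of June 2009: Jun 26 2009.
Last Friday of July 2009: Jul 31 2009.
Last Friday of August 2009: Aug 28 2009.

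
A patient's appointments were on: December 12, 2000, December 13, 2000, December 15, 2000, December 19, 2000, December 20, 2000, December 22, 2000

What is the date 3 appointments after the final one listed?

December 29, 2000

Gaps: 1, 2, 4, 1, 2 days — not constant, but cyclic with period 3.
The events fall on every Tuesday, Wednesday and Friday.
The following Tuesday is December 26, 2000.
The following Wednesday is December 27, 2000.
Next Friday: December 29, 2000.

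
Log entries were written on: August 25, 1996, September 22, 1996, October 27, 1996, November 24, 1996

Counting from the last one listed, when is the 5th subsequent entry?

Gaps: 28, 35, 28 days — a mix of 28 and 35. Every date is a Sunday.
Each is the 4th Sunday of its month.
December 1996 — 4th Sunday is December 22, 1996.
4th Sunday of January 1997: January 26, 1997.
February 1997 — 4th Sunday is February 23, 1997.
March 1997 — 4th Sunday is March 23, 1997.
April 1997 — 4th Sunday is April 27, 1997.

April 27, 1997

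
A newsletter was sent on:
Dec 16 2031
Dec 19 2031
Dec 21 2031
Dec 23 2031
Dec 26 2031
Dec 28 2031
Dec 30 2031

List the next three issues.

Every event lands on a Tuesday or Friday or Sunday (gaps cycle 3, 2, 2, 3, 2, 2).
So the schedule is: every Tuesday, Friday and Sunday.
Next Friday: Jan 2 2032.
Next Sunday: Jan 4 2032.
The following Tuesday is Jan 6 2032.

Jan 2 2032, Jan 4 2032, Jan 6 2032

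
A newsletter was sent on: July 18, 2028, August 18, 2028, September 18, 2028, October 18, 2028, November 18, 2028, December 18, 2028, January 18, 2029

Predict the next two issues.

February 18, 2029; March 18, 2029

The day-of-month is always 18 (31, 31, 30, 31, 30, 31 days between events).
So this recurs on the 18th of each month.
Next: February 2029 → February 18, 2029.
Next: March 2029 → March 18, 2029.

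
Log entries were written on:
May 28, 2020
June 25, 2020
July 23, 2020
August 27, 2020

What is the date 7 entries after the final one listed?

March 25, 2021

These are Thursdays at 28- or 35-day spacing (28, 28, 35).
The pattern: 4th Thursday of the month.
4th Thursday of September 2020: September 24, 2020.
October 2020 — 4th Thursday is October 22, 2020.
4th Thursday of November 2020: November 26, 2020.
4th Thursday of December 2020: December 24, 2020.
4th Thursday of January 2021: January 28, 2021.
4th Thursday of February 2021: February 25, 2021.
March 2021 — 4th Thursday is March 25, 2021.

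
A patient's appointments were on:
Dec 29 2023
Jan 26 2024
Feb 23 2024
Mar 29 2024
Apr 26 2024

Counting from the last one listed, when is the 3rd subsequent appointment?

All Fridays; the gaps (28, 28, 35, 28) vary with month length.
This is the last Friday of each month.
May 2024 ends with Friday May 31 2024.
June 2024 ends with Friday Jun 28 2024.
Last Friday of July 2024: Jul 26 2024.

Jul 26 2024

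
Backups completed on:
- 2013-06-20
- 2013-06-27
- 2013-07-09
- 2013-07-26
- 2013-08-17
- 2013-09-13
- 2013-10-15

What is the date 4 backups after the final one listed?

The spacing grows by 5 each time: 7, 12, 17, 22, 27, 32 days.
Next gap: 37 days. 2013-10-15 + 37 days = 2013-11-21.
Next gap: 42 days. 2013-11-21 + 42 days = 2014-01-02.
Next gap: 47 days. 2014-01-02 + 47 days = 2014-02-18.
Next gap: 52 days. 2014-02-18 + 52 days = 2014-04-11.

2014-04-11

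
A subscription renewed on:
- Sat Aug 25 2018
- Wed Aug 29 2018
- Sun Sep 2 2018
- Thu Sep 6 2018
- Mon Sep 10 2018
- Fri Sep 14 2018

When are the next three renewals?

Gaps between consecutive events: 4, 4, 4, 4, 4 days — a constant 4-day interval.
Fri Sep 14 2018 + 4 days = Tue Sep 18 2018.
Tue Sep 18 2018 + 4 days = Sat Sep 22 2018.
Sat Sep 22 2018 + 4 days = Wed Sep 26 2018.

Tue Sep 18 2018, Sat Sep 22 2018, Wed Sep 26 2018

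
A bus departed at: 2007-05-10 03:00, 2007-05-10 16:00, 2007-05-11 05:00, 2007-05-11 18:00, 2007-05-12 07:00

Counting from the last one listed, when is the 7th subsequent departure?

2007-05-16 02:00

The interval is a steady 13 hours (13, 13, 13, 13).
2007-05-12 07:00 + 13 h = 2007-05-12 20:00.
2007-05-12 20:00 + 13 h = 2007-05-13 09:00.
2007-05-13 09:00 + 13 h = 2007-05-13 22:00.
2007-05-13 22:00 + 13 h = 2007-05-14 11:00.
2007-05-14 11:00 + 13 h = 2007-05-15 00:00.
2007-05-15 00:00 + 13 h = 2007-05-15 13:00.
2007-05-15 13:00 + 13 h = 2007-05-16 02:00.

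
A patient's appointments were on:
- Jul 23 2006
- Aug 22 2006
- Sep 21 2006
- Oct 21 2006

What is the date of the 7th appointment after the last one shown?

May 19 2007

Gaps between consecutive events: 30, 30, 30 days — a constant 30-day interval.
Oct 21 2006 + 30 days = Nov 20 2006.
Nov 20 2006 + 30 days = Dec 20 2006.
Dec 20 2006 + 30 days = Jan 19 2007.
Jan 19 2007 + 30 days = Feb 18 2007.
Feb 18 2007 + 30 days = Mar 20 2007.
Mar 20 2007 + 30 days = Apr 19 2007.
Apr 19 2007 + 30 days = May 19 2007.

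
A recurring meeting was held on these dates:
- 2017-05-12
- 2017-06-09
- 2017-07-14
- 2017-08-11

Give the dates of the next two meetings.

All dates are Fridays, 28, 35, 28 days apart.
Specifically, the 2nd Friday of each month.
September 2017 — 2nd Friday is 2017-09-08.
October 2017 — 2nd Friday is 2017-10-13.

2017-09-08, 2017-10-13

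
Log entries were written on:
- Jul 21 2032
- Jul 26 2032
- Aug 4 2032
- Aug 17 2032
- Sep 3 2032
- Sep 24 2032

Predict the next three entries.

Oct 19 2032, Nov 17 2032, Dec 20 2032

The spacing grows by 4 each time: 5, 9, 13, 17, 21 days.
Next gap: 25 days. Sep 24 2032 + 25 days = Oct 19 2032.
Next gap: 29 days. Oct 19 2032 + 29 days = Nov 17 2032.
Next gap: 33 days. Nov 17 2032 + 33 days = Dec 20 2032.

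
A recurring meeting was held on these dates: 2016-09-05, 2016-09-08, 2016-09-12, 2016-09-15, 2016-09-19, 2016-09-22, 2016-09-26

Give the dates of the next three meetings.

2016-09-29, 2016-10-03, 2016-10-06

Every event lands on a Monday or Thursday (gaps cycle 3, 4, 3, 4, 3, 4).
So the schedule is: every Monday and Thursday.
The following Thursday is 2016-09-29.
Next Monday: 2016-10-03.
The following Thursday is 2016-10-06.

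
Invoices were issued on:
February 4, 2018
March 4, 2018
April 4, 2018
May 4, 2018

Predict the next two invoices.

Each date is the 4th; the gaps (28, 31, 30) track the month lengths.
The rule is the 4th of each month.
Next: June 2018 → June 4, 2018.
Next: July 2018 → July 4, 2018.

June 4, 2018; July 4, 2018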